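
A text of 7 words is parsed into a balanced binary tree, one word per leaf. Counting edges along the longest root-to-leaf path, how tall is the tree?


In a balanced binary tree with n leaves the deepest leaf is ceil(log2(n)) edges below the root.
log2(7) = 2.8074
ceil(2.8074) = 3
height (edges) = 3

3


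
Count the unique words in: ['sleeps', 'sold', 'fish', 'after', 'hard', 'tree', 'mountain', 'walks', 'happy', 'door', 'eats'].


Listing all tokens and tracking unique types:
  Token 1: 'sleeps' -> NEW (unique so far: 1)
  Token 2: 'sold' -> NEW (unique so far: 2)
  Token 3: 'fish' -> NEW (unique so far: 3)
  Token 4: 'after' -> NEW (unique so far: 4)
  Token 5: 'hard' -> NEW (unique so far: 5)
  Token 6: 'tree' -> NEW (unique so far: 6)
  Token 7: 'mountain' -> NEW (unique so far: 7)
  Token 8: 'walks' -> NEW (unique so far: 8)
  Token 9: 'happy' -> NEW (unique so far: 9)
  Token 10: 'door' -> NEW (unique so far: 10)
  Token 11: 'eats' -> NEW (unique so far: 11)
Unique types: ('after', 'door', 'eats', 'fish', 'happy', 'hard', 'mountain', 'sleeps', 'sold', 'tree', 'walks')
Vocabulary size: 11

11


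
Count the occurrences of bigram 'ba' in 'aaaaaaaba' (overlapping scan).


Scanning 'aaaaaaaba' for bigram 'ba':
  Position 0: 'aa' -> no
  Position 1: 'aa' -> no
  Position 2: 'aa' -> no
  Position 3: 'aa' -> no
  Position 4: 'aa' -> no
  Position 5: 'aa' -> no
  Position 6: 'ab' -> no
  Position 7: 'ba' -> MATCH
Total matches: 1

1


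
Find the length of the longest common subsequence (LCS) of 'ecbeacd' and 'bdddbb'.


DP table for LCS of 'ecbeacd' and 'bdddbb':
       b  d  d  d  b  b
    0  0  0  0  0  0  0
  e 0  0  0  0  0  0  0
  c 0  0  0  0  0  0  0
  b 0  1  1  1  1  1  1
  e 0  1  1  1  1  1  1
  a 0  1  1  1  1  1  1
  c 0  1  1  1  1  1  1
  d 0  1  2  2  2  2  2
LCS: 'bd'
LCS length = 2

2


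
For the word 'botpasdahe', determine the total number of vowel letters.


Scanning each character of 'botpasdahe':
  Position 1: 'b' -> consonant (running count: 0)
  Position 2: 'o' -> vowel (running count: 1)
  Position 3: 't' -> consonant (running count: 1)
  Position 4: 'p' -> consonant (running count: 1)
  Position 5: 'a' -> vowel (running count: 2)
  Position 6: 's' -> consonant (running count: 2)
  Position 7: 'd' -> consonant (running count: 2)
  Position 8: 'a' -> vowel (running count: 3)
  Position 9: 'h' -> consonant (running count: 3)
  Position 10: 'e' -> vowel (running count: 4)
Total vowels: 4

4


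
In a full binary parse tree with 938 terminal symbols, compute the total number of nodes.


Leaf nodes (terminals): 938
Internal nodes = n - 1 = 938 - 1 = 937
Total = leaves + internal = 938 + 937 = 1875

1875


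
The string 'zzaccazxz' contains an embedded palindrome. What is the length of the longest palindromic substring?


Scanning 'zzaccazxz' for palindromic substrings.
Substring at positions 1-6: 'zaccaz'.
Check: reverse('zaccaz') = 'zaccaz' -> palindrome confirmed.
Neighbouring characters ('z' / 'x') break symmetry, so it cannot extend further.
No longer palindromic substring exists; longest length = 6

6


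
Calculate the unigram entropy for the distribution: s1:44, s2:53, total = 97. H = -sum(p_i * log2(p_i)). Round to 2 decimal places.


Computing entropy H = -sum(p_i * log2(p_i)):
  s1: p = 44/97 = 0.4536, -p*log2(p) = 0.5173
  s2: p = 53/97 = 0.5464, -p*log2(p) = 0.4764
H = sum of terms = 0.9937
Rounded to 2 decimals: 0.99

0.99


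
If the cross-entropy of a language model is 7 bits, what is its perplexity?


Perplexity formula: PP = 2^H
H = 7
PP = 2^7
Steps: 2^1 = 2, 2^2 = 4, 2^3 = 8, 2^4 = 16, 2^5 = 32, 2^6 = 64, 2^7 = 128
PP = 128

128


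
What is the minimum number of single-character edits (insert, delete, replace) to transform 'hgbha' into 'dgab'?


Building DP table for s1='hgbha' (len 5) and s2='dgab' (len 4):
       d  g  a  b
    0  1  2  3  4
  h 1  1  2  3  4
  g 2  2  1  2  3
  b 3  3  2  2  2
  h 4  4  3  3  3
  a 5  5  4  3  4
Edit distance = dp[5][4] = 4

4


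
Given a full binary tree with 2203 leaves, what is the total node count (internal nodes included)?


Leaf nodes (terminals): 2203
Internal nodes = n - 1 = 2203 - 1 = 2202
Total = leaves + internal = 2203 + 2202 = 4405

4405


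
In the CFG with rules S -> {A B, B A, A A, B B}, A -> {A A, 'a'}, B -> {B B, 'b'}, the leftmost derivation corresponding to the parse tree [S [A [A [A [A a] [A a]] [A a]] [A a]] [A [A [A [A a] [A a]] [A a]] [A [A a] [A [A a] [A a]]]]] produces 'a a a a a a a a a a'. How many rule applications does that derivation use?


Every bracketed nonterminal node [X ...] in the tree is produced by exactly one rule application.
Reading the tree off as a leftmost derivation:
  Step 1: S  =>  A A   (applied S -> A A)
  Step 2: A A  =>  A A A   (applied A -> A A)
  Step 3: A A A  =>  A A A A   (applied A -> A A)
  Step 4: A A A A  =>  A A A A A   (applied A -> A A)
  Step 5: A A A A A  =>  a A A A A   (applied A -> a)
  Step 6: a A A A A  =>  a a A A A   (applied A -> a)
  Step 7: a a A A A  =>  a a a A A   (applied A -> a)
  Step 8: a a a A A  =>  a a a a A   (applied A -> a)
  Step 9: a a a a A  =>  a a a a A A   (applied A -> A A)
  Step 10: a a a a A A  =>  a a a a A A A   (applied A -> A A)
  Step 11: a a a a A A A  =>  a a a a A A A A   (applied A -> A A)
  Step 12: a a a a A A A A  =>  a a a a a A A A   (applied A -> a)
  Step 13: a a a a a A A A  =>  a a a a a a A A   (applied A -> a)
  Step 14: a a a a a a A A  =>  a a a a a a a A   (applied A -> a)
  Step 15: a a a a a a a A  =>  a a a a a a a A A   (applied A -> A A)
  Step 16: a a a a a a a A A  =>  a a a a a a a a A   (applied A -> a)
  Step 17: a a a a a a a a A  =>  a a a a a a a a A A   (applied A -> A A)
  Step 18: a a a a a a a a A A  =>  a a a a a a a a a A   (applied A -> a)
  Step 19: a a a a a a a a a A  =>  a a a a a a a a a a   (applied A -> a)
Final yield: a a a a a a a a a a
Total rewrite steps: 19

19


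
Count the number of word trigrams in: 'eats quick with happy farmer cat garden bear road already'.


Word trigrams from [10] words:
  Trigram 1: (eats quick with)
  Trigram 2: (quick with happy)
  Trigram 3: (with happy farmer)
  Trigram 4: (happy farmer cat)
  Trigram 5: (farmer cat garden)
  Trigram 6: (cat garden bear)
  Trigram 7: (garden bear road)
  Trigram 8: (bear road already)
Total word trigrams: 10 - 2 = 8

8


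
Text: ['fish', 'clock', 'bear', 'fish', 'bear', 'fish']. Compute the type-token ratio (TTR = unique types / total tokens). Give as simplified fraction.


Tokens: 6
Unique types: ('bear', 'clock', 'fish') = 3
TTR = 3/6
Simplify: divide both by 3 -> 1/2
TTR = 1/2

1/2


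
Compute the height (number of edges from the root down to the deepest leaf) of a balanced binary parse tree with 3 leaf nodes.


In a balanced binary tree with n leaves the deepest leaf is ceil(log2(n)) edges below the root.
log2(3) = 1.5850
ceil(1.5850) = 2
height (edges) = 2

2


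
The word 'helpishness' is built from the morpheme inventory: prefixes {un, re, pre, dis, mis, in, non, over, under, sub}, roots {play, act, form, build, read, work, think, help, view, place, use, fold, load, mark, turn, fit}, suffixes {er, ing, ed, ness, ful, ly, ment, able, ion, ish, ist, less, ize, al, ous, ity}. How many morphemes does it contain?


Segmenting 'helpishness' against the inventory:
  'help' -> root (morpheme 1)
  'ish' -> suffix (morpheme 2)
  'ness' -> suffix (morpheme 3)
Total morphemes: 3

3


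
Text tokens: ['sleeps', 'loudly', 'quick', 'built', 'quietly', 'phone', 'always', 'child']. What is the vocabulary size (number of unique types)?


Listing all tokens and tracking unique types:
  Token 1: 'sleeps' -> NEW (unique so far: 1)
  Token 2: 'loudly' -> NEW (unique so far: 2)
  Token 3: 'quick' -> NEW (unique so far: 3)
  Token 4: 'built' -> NEW (unique so far: 4)
  Token 5: 'quietly' -> NEW (unique so far: 5)
  Token 6: 'phone' -> NEW (unique so far: 6)
  Token 7: 'always' -> NEW (unique so far: 7)
  Token 8: 'child' -> NEW (unique so far: 8)
Unique types: ('always', 'built', 'child', 'loudly', 'phone', 'quick', 'quietly', 'sleeps')
Vocabulary size: 8

8


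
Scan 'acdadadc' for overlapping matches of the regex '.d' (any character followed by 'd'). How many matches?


Pattern: .d means any character followed by 'd'.
Scanning 'acdadadc' position-by-position:
  Pos 0: window 'ac' -> no
  Pos 1: window 'cd' -> MATCH
  Pos 2: window 'da' -> no
  Pos 3: window 'ad' -> MATCH
  Pos 4: window 'da' -> no
  Pos 5: window 'ad' -> MATCH
  Pos 6: window 'dc' -> no
  Pos 7: window 'c' -> no
Total matches: 3

3


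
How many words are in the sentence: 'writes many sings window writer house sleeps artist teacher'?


Counting words by splitting on spaces:
  Word 1: 'writes'
  Word 2: 'many'
  Word 3: 'sings'
  Word 4: 'window'
  Word 5: 'writer'
  Word 6: 'house'
  Word 7: 'sleeps'
  Word 8: 'artist'
  Word 9: 'teacher'
Total words: 9

9


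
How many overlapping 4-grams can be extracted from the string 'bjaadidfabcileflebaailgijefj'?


String 'bjaadidfabcileflebaailgijefj' has length L = 28.
Number of overlapping n-grams = L - n + 1
Substituting: 28 - 4 + 1 = 25

25


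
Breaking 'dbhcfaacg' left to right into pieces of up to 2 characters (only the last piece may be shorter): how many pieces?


'dbhcfaacg' has 9 characters.
Chunking with max size 2:
  Chunk 1: 'db' (positions 0-1)
  Chunk 2: 'hc' (positions 2-3)
  Chunk 3: 'fa' (positions 4-5)
  Chunk 4: 'ac' (positions 6-7)
  Chunk 5: 'g' (positions 8-8)
Total chunks: ceil(9 / 2) = 5

5


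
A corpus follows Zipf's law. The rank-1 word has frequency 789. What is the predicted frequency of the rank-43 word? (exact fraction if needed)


Zipf's law: freq(rank) = f1 / rank
f1 = 789, rank = 43
freq = 789 / 43
GCD(789, 43) = 1
Simplified: 789/43

789/43


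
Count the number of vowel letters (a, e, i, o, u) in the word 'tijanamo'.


Scanning each character of 'tijanamo':
  Position 1: 't' -> consonant (running count: 0)
  Position 2: 'i' -> vowel (running count: 1)
  Position 3: 'j' -> consonant (running count: 1)
  Position 4: 'a' -> vowel (running count: 2)
  Position 5: 'n' -> consonant (running count: 2)
  Position 6: 'a' -> vowel (running count: 3)
  Position 7: 'm' -> consonant (running count: 3)
  Position 8: 'o' -> vowel (running count: 4)
Total vowels: 4

4


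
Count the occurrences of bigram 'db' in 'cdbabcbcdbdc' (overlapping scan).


Scanning 'cdbabcbcdbdc' for bigram 'db':
  Position 0: 'cd' -> no
  Position 1: 'db' -> MATCH
  Position 2: 'ba' -> no
  Position 3: 'ab' -> no
  Position 4: 'bc' -> no
  Position 5: 'cb' -> no
  Position 6: 'bc' -> no
  Position 7: 'cd' -> no
  Position 8: 'db' -> MATCH
  Position 9: 'bd' -> no
  Position 10: 'dc' -> no
Total matches: 2

2


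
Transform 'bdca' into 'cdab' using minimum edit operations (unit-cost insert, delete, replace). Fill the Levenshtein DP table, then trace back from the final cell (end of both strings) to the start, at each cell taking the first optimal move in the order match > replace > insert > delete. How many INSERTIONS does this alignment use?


Edit distance = 3. Backtracking from cell (4, 4) with preference match > replace > insert > delete,
then listing the resulting alignment 'bdca' -> 'cdab' left to right:
  Step 1: replace b->c
  Step 2: keep 'd'
  Step 3: replace c->a
  Step 4: replace a->b
Total insertions: 0

0


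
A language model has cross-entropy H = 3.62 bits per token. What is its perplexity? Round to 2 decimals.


Perplexity formula: PP = 2^H
H = 3.62
PP = 2^3.62
Decompose: 2^3.62 = 2^3 * 2^0.62
2^3 = 8, 2^0.62 ~ 1.5368752
PP ~ 8 * 1.5368752 = 12.2950016
Rounded to 2 decimals: 12.30

12.30


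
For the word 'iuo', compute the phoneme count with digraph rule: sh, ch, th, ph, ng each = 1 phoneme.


Parsing 'iuo' greedily, digraphs first:
  'i' -> vowel phoneme (phonemes so far: 1)
  'u' -> vowel phoneme (phonemes so far: 2)
  'o' -> vowel phoneme (phonemes so far: 3)
Total phonemes: 3

3


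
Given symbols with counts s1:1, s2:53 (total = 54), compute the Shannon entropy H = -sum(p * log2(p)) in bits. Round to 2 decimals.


Computing entropy H = -sum(p_i * log2(p_i)):
  s1: p = 1/54 = 0.0185, -p*log2(p) = 0.1066
  s2: p = 53/54 = 0.9815, -p*log2(p) = 0.0265
H = sum of terms = 0.1331
Rounded to 2 decimals: 0.13

0.13


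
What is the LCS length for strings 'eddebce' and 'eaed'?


DP table for LCS of 'eddebce' and 'eaed':
       e  a  e  d
    0  0  0  0  0
  e 0  1  1  1  1
  d 0  1  1  1  2
  d 0  1  1  1  2
  e 0  1  1  2  2
  b 0  1  1  2  2
  c 0  1  1  2  2
  e 0  1  1  2  2
LCS: 'ed'
LCS length = 2

2


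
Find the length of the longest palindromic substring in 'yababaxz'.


Scanning 'yababaxz' for palindromic substrings.
Substring at positions 1-5: 'ababa'.
Check: reverse('ababa') = 'ababa' -> palindrome confirmed.
Neighbouring characters ('y' / 'x') break symmetry, so it cannot extend further.
No longer palindromic substring exists; longest length = 5

5


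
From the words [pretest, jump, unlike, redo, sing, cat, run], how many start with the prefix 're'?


Checking each word for prefix 're':
  'pretest' -> no (count: 0)
  'jump' -> no (count: 0)
  'unlike' -> no (count: 0)
  'redo' -> YES, starts with 're' (count: 1)
  'sing' -> no (count: 1)
  'cat' -> no (count: 1)
  'run' -> no (count: 1)
Total with prefix 're': 1

1


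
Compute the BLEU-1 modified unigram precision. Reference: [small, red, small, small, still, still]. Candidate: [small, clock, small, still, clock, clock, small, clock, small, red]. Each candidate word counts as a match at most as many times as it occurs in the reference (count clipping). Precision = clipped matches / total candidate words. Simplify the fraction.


Reference word counts: {'red': 1, 'small': 3, 'still': 2}
Checking each candidate word (with clipping):
  'small' -> in reference (ref count 3, used 1/3) -> match (matches: 1)
  'clock' -> not in reference -> no match (matches: 1)
  'small' -> in reference (ref count 3, used 2/3) -> match (matches: 2)
  'still' -> in reference (ref count 2, used 1/2) -> match (matches: 3)
  'clock' -> not in reference -> no match (matches: 3)
  'clock' -> not in reference -> no match (matches: 3)
  'small' -> in reference (ref count 3, used 3/3) -> match (matches: 4)
  'clock' -> not in reference -> no match (matches: 4)
  'small' -> ref count 3 already used up (3/3) -> clipped, no match (matches: 4)
  'red' -> in reference (ref count 1, used 1/1) -> match (matches: 5)
Clipped matches: 5, Candidate length: 10
Precision = 5/10 = 1/2

1/2


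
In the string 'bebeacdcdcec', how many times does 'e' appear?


Scanning 'bebeacdcdcec' for 'e':
  Position 1: 'e' -> MATCH (count: 1)
  Position 3: 'e' -> MATCH (count: 2)
  Position 10: 'e' -> MATCH (count: 3)
Total occurrences of 'e': 3

3


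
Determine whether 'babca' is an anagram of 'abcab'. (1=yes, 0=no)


Sort characters of 'babca': 'aabbc'
Sort characters of 'abcab': 'aabbc'
Sorted forms match -> they ARE anagrams
Result: 1

1


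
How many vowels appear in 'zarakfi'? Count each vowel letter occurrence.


Scanning each character of 'zarakfi':
  Position 1: 'z' -> consonant (running count: 0)
  Position 2: 'a' -> vowel (running count: 1)
  Position 3: 'r' -> consonant (running count: 1)
  Position 4: 'a' -> vowel (running count: 2)
  Position 5: 'k' -> consonant (running count: 2)
  Position 6: 'f' -> consonant (running count: 2)
  Position 7: 'i' -> vowel (running count: 3)
Total vowels: 3

3


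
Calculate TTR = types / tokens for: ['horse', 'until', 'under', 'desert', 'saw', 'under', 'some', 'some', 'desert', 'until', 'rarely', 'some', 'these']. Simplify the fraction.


Tokens: 13
Unique types: ('desert', 'horse', 'rarely', 'saw', 'some', 'these', 'under', 'until') = 8
TTR = 8/13
Already in lowest terms.

8/13


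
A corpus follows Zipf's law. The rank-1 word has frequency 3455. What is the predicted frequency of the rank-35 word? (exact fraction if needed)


Zipf's law: freq(rank) = f1 / rank
f1 = 3455, rank = 35
freq = 3455 / 35
GCD(3455, 35) = 5
Simplified: 691/7

691/7


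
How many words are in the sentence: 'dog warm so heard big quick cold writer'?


Counting words by splitting on spaces:
  Word 1: 'dog'
  Word 2: 'warm'
  Word 3: 'so'
  Word 4: 'heard'
  Word 5: 'big'
  Word 6: 'quick'
  Word 7: 'cold'
  Word 8: 'writer'
Total words: 8

8


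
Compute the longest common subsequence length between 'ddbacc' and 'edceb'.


DP table for LCS of 'ddbacc' and 'edceb':
       e  d  c  e  b
    0  0  0  0  0  0
  d 0  0  1  1  1  1
  d 0  0  1  1  1  1
  b 0  0  1  1  1  2
  a 0  0  1  1  1  2
  c 0  0  1  2  2  2
  c 0  0  1  2  2  2
LCS: 'db'
LCS length = 2

2


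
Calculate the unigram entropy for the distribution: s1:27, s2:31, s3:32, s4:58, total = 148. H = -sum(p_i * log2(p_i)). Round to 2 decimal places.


Computing entropy H = -sum(p_i * log2(p_i)):
  s1: p = 27/148 = 0.1824, -p*log2(p) = 0.4478
  s2: p = 31/148 = 0.2095, -p*log2(p) = 0.4724
  s3: p = 32/148 = 0.2162, -p*log2(p) = 0.4777
  s4: p = 58/148 = 0.3919, -p*log2(p) = 0.5296
H = sum of terms = 1.9275
Rounded to 2 decimals: 1.93

1.93


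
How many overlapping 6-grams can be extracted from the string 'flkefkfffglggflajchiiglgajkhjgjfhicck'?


String 'flkefkfffglggflajchiiglgajkhjgjfhicck' has length L = 37.
Number of overlapping n-grams = L - n + 1
Substituting: 37 - 6 + 1 = 32

32


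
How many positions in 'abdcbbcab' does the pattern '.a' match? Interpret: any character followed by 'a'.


Pattern: .a means any character followed by 'a'.
Scanning 'abdcbbcab' position-by-position:
  Pos 0: window 'ab' -> no
  Pos 1: window 'bd' -> no
  Pos 2: window 'dc' -> no
  Pos 3: window 'cb' -> no
  Pos 4: window 'bb' -> no
  Pos 5: window 'bc' -> no
  Pos 6: window 'ca' -> MATCH
  Pos 7: window 'ab' -> no
  Pos 8: window 'b' -> no
Total matches: 1

1


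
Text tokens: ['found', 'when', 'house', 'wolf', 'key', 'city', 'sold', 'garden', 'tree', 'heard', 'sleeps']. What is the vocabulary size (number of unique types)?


Listing all tokens and tracking unique types:
  Token 1: 'found' -> NEW (unique so far: 1)
  Token 2: 'when' -> NEW (unique so far: 2)
  Token 3: 'house' -> NEW (unique so far: 3)
  Token 4: 'wolf' -> NEW (unique so far: 4)
  Token 5: 'key' -> NEW (unique so far: 5)
  Token 6: 'city' -> NEW (unique so far: 6)
  Token 7: 'sold' -> NEW (unique so far: 7)
  Token 8: 'garden' -> NEW (unique so far: 8)
  Token 9: 'tree' -> NEW (unique so far: 9)
  Token 10: 'heard' -> NEW (unique so far: 10)
  Token 11: 'sleeps' -> NEW (unique so far: 11)
Unique types: ('city', 'found', 'garden', 'heard', 'house', 'key', 'sleeps', 'sold', 'tree', 'when', 'wolf')
Vocabulary size: 11

11


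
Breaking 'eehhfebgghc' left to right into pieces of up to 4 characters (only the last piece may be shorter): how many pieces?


'eehhfebgghc' has 11 characters.
Chunking with max size 4:
  Chunk 1: 'eehh' (positions 0-3)
  Chunk 2: 'febg' (positions 4-7)
  Chunk 3: 'ghc' (positions 8-10)
Total chunks: ceil(11 / 4) = 3

3


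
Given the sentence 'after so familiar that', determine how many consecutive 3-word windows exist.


Word trigrams from [4] words:
  Trigram 1: (after so familiar)
  Trigram 2: (so familiar that)
Total word trigrams: 4 - 2 = 2

2


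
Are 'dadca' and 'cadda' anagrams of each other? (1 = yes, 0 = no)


Sort characters of 'dadca': 'aacdd'
Sort characters of 'cadda': 'aacdd'
Sorted forms match -> they ARE anagrams
Result: 1

1


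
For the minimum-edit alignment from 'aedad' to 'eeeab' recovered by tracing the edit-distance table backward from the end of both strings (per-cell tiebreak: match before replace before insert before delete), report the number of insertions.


Edit distance = 3. Backtracking from cell (5, 5) with preference match > replace > insert > delete,
then listing the resulting alignment 'aedad' -> 'eeeab' left to right:
  Step 1: replace a->e
  Step 2: keep 'e'
  Step 3: replace d->e
  Step 4: keep 'a'
  Step 5: replace d->b
Total insertions: 0

0


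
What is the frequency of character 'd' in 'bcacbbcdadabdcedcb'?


Scanning 'bcacbbcdadabdcedcb' for 'd':
  Position 7: 'd' -> MATCH (count: 1)
  Position 9: 'd' -> MATCH (count: 2)
  Position 12: 'd' -> MATCH (count: 3)
  Position 15: 'd' -> MATCH (count: 4)
Total occurrences of 'd': 4

4


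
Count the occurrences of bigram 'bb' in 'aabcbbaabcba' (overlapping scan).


Scanning 'aabcbbaabcba' for bigram 'bb':
  Position 0: 'aa' -> no
  Position 1: 'ab' -> no
  Position 2: 'bc' -> no
  Position 3: 'cb' -> no
  Position 4: 'bb' -> MATCH
  Position 5: 'ba' -> no
  Position 6: 'aa' -> no
  Position 7: 'ab' -> no
  Position 8: 'bc' -> no
  Position 9: 'cb' -> no
  Position 10: 'ba' -> no
Total matches: 1

1


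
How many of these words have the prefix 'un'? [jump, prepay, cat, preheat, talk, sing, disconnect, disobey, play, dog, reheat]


Checking each word for prefix 'un':
  'jump' -> no (count: 0)
  'prepay' -> no (count: 0)
  'cat' -> no (count: 0)
  'preheat' -> no (count: 0)
  'talk' -> no (count: 0)
  'sing' -> no (count: 0)
  'disconnect' -> no (count: 0)
  'disobey' -> no (count: 0)
  'play' -> no (count: 0)
  'dog' -> no (count: 0)
  'reheat' -> no (count: 0)
Total with prefix 'un': 0

0


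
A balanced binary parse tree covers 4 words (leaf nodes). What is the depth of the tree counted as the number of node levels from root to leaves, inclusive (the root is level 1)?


In a balanced binary tree with n leaves the deepest leaf is ceil(log2(n)) edges below the root,
so counting node levels inclusive of root and leaves gives ceil(log2(n)) + 1 levels.
log2(4) = 2.0000
ceil(2.0000) = 2
levels = 2 + 1 = 3

3


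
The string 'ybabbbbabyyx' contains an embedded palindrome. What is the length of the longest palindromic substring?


Scanning 'ybabbbbabyyx' for palindromic substrings.
Substring at positions 0-9: 'ybabbbbaby'.
Check: reverse('ybabbbbaby') = 'ybabbbbaby' -> palindrome confirmed.
Neighbouring characters ('-' / 'y') break symmetry, so it cannot extend further.
No longer palindromic substring exists; longest length = 10

10


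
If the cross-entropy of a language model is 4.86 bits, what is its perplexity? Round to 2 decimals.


Perplexity formula: PP = 2^H
H = 4.86
PP = 2^4.86
Decompose: 2^4.86 = 2^4 * 2^0.86
2^4 = 16, 2^0.86 ~ 1.8150383
PP ~ 16 * 1.8150383 = 29.0406128
Rounded to 2 decimals: 29.04

29.04


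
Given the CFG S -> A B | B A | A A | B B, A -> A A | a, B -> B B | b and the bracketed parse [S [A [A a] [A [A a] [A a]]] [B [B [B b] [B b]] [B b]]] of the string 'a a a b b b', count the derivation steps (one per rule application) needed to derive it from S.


Every bracketed nonterminal node [X ...] in the tree is produced by exactly one rule application.
Reading the tree off as a leftmost derivation:
  Step 1: S  =>  A B   (applied S -> A B)
  Step 2: A B  =>  A A B   (applied A -> A A)
  Step 3: A A B  =>  a A B   (applied A -> a)
  Step 4: a A B  =>  a A A B   (applied A -> A A)
  Step 5: a A A B  =>  a a A B   (applied A -> a)
  Step 6: a a A B  =>  a a a B   (applied A -> a)
  Step 7: a a a B  =>  a a a B B   (applied B -> B B)
  Step 8: a a a B B  =>  a a a B B B   (applied B -> B B)
  Step 9: a a a B B B  =>  a a a b B B   (applied B -> b)
  Step 10: a a a b B B  =>  a a a b b B   (applied B -> b)
  Step 11: a a a b b B  =>  a a a b b b   (applied B -> b)
Final yield: a a a b b b
Total rewrite steps: 11

11


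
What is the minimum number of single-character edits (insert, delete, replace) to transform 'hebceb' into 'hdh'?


Building DP table for s1='hebceb' (len 6) and s2='hdh' (len 3):
       h  d  h
    0  1  2  3
  h 1  0  1  2
  e 2  1  1  2
  b 3  2  2  2
  c 4  3  3  3
  e 5  4  4  4
  b 6  5  5  5
Edit distance = dp[6][3] = 5

5


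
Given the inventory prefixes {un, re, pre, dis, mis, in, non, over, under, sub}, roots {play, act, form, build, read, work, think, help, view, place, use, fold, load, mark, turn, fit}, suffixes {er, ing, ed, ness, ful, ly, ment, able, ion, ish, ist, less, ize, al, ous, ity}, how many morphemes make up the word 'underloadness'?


Segmenting 'underloadness' against the inventory:
  'under' -> prefix (morpheme 1)
  'load' -> root (morpheme 2)
  'ness' -> suffix (morpheme 3)
Total morphemes: 3

3


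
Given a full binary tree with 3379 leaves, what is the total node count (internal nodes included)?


Leaf nodes (terminals): 3379
Internal nodes = n - 1 = 3379 - 1 = 3378
Total = leaves + internal = 3379 + 3378 = 6757

6757


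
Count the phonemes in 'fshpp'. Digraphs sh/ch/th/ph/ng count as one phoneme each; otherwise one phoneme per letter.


Parsing 'fshpp' greedily, digraphs first:
  'f' -> consonant phoneme (phonemes so far: 1)
  'sh' -> digraph (1 consonant phoneme) (phonemes so far: 2)
  'p' -> consonant phoneme (phonemes so far: 3)
  'p' -> consonant phoneme (phonemes so far: 4)
Total phonemes: 4

4


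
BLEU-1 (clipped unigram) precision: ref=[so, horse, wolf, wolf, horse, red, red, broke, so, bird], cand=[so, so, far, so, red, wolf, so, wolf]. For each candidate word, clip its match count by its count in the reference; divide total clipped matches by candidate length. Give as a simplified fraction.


Reference word counts: {'bird': 1, 'broke': 1, 'horse': 2, 'red': 2, 'so': 2, 'wolf': 2}
Checking each candidate word (with clipping):
  'so' -> in reference (ref count 2, used 1/2) -> match (matches: 1)
  'so' -> in reference (ref count 2, used 2/2) -> match (matches: 2)
  'far' -> not in reference -> no match (matches: 2)
  'so' -> ref count 2 already used up (2/2) -> clipped, no match (matches: 2)
  'red' -> in reference (ref count 2, used 1/2) -> match (matches: 3)
  'wolf' -> in reference (ref count 2, used 1/2) -> match (matches: 4)
  'so' -> ref count 2 already used up (2/2) -> clipped, no match (matches: 4)
  'wolf' -> in reference (ref count 2, used 2/2) -> match (matches: 5)
Clipped matches: 5, Candidate length: 8
Precision = 5/8

5/8


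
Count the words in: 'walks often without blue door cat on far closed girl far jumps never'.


Counting words by splitting on spaces:
  Word 1: 'walks'
  Word 2: 'often'
  Word 3: 'without'
  Word 4: 'blue'
  Word 5: 'door'
  Word 6: 'cat'
  Word 7: 'on'
  Word 8: 'far'
  Word 9: 'closed'
  Word 10: 'girl'
  Word 11: 'far'
  Word 12: 'jumps'
  Word 13: 'never'
Total words: 13

13


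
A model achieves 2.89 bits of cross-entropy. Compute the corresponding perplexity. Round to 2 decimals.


Perplexity formula: PP = 2^H
H = 2.89
PP = 2^2.89
Decompose: 2^2.89 = 2^2 * 2^0.89
2^2 = 4, 2^0.89 ~ 1.8531761
PP ~ 4 * 1.8531761 = 7.4127044
Rounded to 2 decimals: 7.41

7.41


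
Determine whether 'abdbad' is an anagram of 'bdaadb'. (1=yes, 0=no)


Sort characters of 'abdbad': 'aabbdd'
Sort characters of 'bdaadb': 'aabbdd'
Sorted forms match -> they ARE anagrams
Result: 1

1


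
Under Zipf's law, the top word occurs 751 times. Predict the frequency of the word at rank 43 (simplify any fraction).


Zipf's law: freq(rank) = f1 / rank
f1 = 751, rank = 43
freq = 751 / 43
GCD(751, 43) = 1
Simplified: 751/43

751/43


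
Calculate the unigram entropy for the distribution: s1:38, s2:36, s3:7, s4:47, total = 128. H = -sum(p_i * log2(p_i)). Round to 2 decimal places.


Computing entropy H = -sum(p_i * log2(p_i)):
  s1: p = 38/128 = 0.2969, -p*log2(p) = 0.5201
  s2: p = 36/128 = 0.2812, -p*log2(p) = 0.5147
  s3: p = 7/128 = 0.0547, -p*log2(p) = 0.2293
  s4: p = 47/128 = 0.3672, -p*log2(p) = 0.5307
H = sum of terms = 1.7948
Rounded to 2 decimals: 1.79

1.79


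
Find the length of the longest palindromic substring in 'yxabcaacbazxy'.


Scanning 'yxabcaacbazxy' for palindromic substrings.
Substring at positions 2-9: 'abcaacba'.
Check: reverse('abcaacba') = 'abcaacba' -> palindrome confirmed.
Neighbouring characters ('x' / 'z') break symmetry, so it cannot extend further.
No longer palindromic substring exists; longest length = 8

8


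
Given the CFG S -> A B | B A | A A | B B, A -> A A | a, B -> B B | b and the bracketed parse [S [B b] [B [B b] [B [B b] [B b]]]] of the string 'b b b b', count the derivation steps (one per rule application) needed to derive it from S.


Every bracketed nonterminal node [X ...] in the tree is produced by exactly one rule application.
Reading the tree off as a leftmost derivation:
  Step 1: S  =>  B B   (applied S -> B B)
  Step 2: B B  =>  b B   (applied B -> b)
  Step 3: b B  =>  b B B   (applied B -> B B)
  Step 4: b B B  =>  b b B   (applied B -> b)
  Step 5: b b B  =>  b b B B   (applied B -> B B)
  Step 6: b b B B  =>  b b b B   (applied B -> b)
  Step 7: b b b B  =>  b b b b   (applied B -> b)
Final yield: b b b b
Total rewrite steps: 7

7


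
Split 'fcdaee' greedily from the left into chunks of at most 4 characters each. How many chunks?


'fcdaee' has 6 characters.
Chunking with max size 4:
  Chunk 1: 'fcda' (positions 0-3)
  Chunk 2: 'ee' (positions 4-5)
Total chunks: ceil(6 / 4) = 2

2


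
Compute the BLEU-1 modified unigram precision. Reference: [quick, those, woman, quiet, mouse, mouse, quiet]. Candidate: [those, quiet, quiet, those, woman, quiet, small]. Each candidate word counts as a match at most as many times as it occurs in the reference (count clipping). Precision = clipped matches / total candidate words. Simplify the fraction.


Reference word counts: {'mouse': 2, 'quick': 1, 'quiet': 2, 'those': 1, 'woman': 1}
Checking each candidate word (with clipping):
  'those' -> in reference (ref count 1, used 1/1) -> match (matches: 1)
  'quiet' -> in reference (ref count 2, used 1/2) -> match (matches: 2)
  'quiet' -> in reference (ref count 2, used 2/2) -> match (matches: 3)
  'those' -> ref count 1 already used up (1/1) -> clipped, no match (matches: 3)
  'woman' -> in reference (ref count 1, used 1/1) -> match (matches: 4)
  'quiet' -> ref count 2 already used up (2/2) -> clipped, no match (matches: 4)
  'small' -> not in reference -> no match (matches: 4)
Clipped matches: 4, Candidate length: 7
Precision = 4/7

4/7


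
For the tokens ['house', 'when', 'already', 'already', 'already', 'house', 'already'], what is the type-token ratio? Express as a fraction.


Tokens: 7
Unique types: ('already', 'house', 'when') = 3
TTR = 3/7
Already in lowest terms.

3/7


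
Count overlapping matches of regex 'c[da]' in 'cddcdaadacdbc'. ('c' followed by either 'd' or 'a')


Pattern: c[da] means 'c' followed by either 'd' or 'a'.
Scanning 'cddcdaadacdbc' position-by-position:
  Pos 0: window 'cd' -> MATCH
  Pos 1: window 'dd' -> no
  Pos 2: window 'dc' -> no
  Pos 3: window 'cd' -> MATCH
  Pos 4: window 'da' -> no
  Pos 5: window 'aa' -> no
  Pos 6: window 'ad' -> no
  Pos 7: window 'da' -> no
  Pos 8: window 'ac' -> no
  Pos 9: window 'cd' -> MATCH
  Pos 10: window 'db' -> no
  Pos 11: window 'bc' -> no
  Pos 12: window 'c' -> no
Total matches: 3

3


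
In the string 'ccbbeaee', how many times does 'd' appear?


Scanning 'ccbbeaee' for 'd':
  No matches found.
Total occurrences of 'd': 0

0


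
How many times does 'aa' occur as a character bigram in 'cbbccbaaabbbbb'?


Scanning 'cbbccbaaabbbbb' for bigram 'aa':
  Position 0: 'cb' -> no
  Position 1: 'bb' -> no
  Position 2: 'bc' -> no
  Position 3: 'cc' -> no
  Position 4: 'cb' -> no
  Position 5: 'ba' -> no
  Position 6: 'aa' -> MATCH
  Position 7: 'aa' -> MATCH
  Position 8: 'ab' -> no
  Position 9: 'bb' -> no
  Position 10: 'bb' -> no
  Position 11: 'bb' -> no
  Position 12: 'bb' -> no
Total matches: 2

2


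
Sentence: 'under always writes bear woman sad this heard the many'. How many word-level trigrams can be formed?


Word trigrams from [10] words:
  Trigram 1: (under always writes)
  Trigram 2: (always writes bear)
  Trigram 3: (writes bear woman)
  Trigram 4: (bear woman sad)
  Trigram 5: (woman sad this)
  Trigram 6: (sad this heard)
  Trigram 7: (this heard the)
  Trigram 8: (heard the many)
Total word trigrams: 10 - 2 = 8

8


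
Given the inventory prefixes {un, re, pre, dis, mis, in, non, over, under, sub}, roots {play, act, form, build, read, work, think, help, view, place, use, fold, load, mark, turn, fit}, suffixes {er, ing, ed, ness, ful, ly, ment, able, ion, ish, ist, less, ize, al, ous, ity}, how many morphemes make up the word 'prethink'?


Segmenting 'prethink' against the inventory:
  'pre' -> prefix (morpheme 1)
  'think' -> root (morpheme 2)
Total morphemes: 2

2


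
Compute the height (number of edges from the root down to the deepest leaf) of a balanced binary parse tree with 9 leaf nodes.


In a balanced binary tree with n leaves the deepest leaf is ceil(log2(n)) edges below the root.
log2(9) = 3.1699
ceil(3.1699) = 4
height (edges) = 4

4


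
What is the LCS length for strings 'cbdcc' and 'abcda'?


DP table for LCS of 'cbdcc' and 'abcda':
       a  b  c  d  a
    0  0  0  0  0  0
  c 0  0  0  1  1  1
  b 0  0  1  1  1  1
  d 0  0  1  1  2  2
  c 0  0  1  2  2  2
  c 0  0  1  2  2  2
LCS: 'cd'
LCS length = 2

2


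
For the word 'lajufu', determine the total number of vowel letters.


Scanning each character of 'lajufu':
  Position 1: 'l' -> consonant (running count: 0)
  Position 2: 'a' -> vowel (running count: 1)
  Position 3: 'j' -> consonant (running count: 1)
  Position 4: 'u' -> vowel (running count: 2)
  Position 5: 'f' -> consonant (running count: 2)
  Position 6: 'u' -> vowel (running count: 3)
Total vowels: 3

3


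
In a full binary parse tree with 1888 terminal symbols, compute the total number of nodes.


Leaf nodes (terminals): 1888
Internal nodes = n - 1 = 1888 - 1 = 1887
Total = leaves + internal = 1888 + 1887 = 3775

3775


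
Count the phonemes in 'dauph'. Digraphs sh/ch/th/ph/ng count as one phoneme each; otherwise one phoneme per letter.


Parsing 'dauph' greedily, digraphs first:
  'd' -> consonant phoneme (phonemes so far: 1)
  'a' -> vowel phoneme (phonemes so far: 2)
  'u' -> vowel phoneme (phonemes so far: 3)
  'ph' -> digraph (1 consonant phoneme) (phonemes so far: 4)
Total phonemes: 4

4


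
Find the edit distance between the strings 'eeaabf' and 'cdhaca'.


Building DP table for s1='eeaabf' (len 6) and s2='cdhaca' (len 6):
       c  d  h  a  c  a
    0  1  2  3  4  5  6
  e 1  1  2  3  4  5  6
  e 2  2  2  3  4  5  6
  a 3  3  3  3  3  4  5
  a 4  4  4  4  3  4  4
  b 5  5  5  5  4  4  5
  f 6  6  6  6  5  5  5
Edit distance = dp[6][6] = 5

5


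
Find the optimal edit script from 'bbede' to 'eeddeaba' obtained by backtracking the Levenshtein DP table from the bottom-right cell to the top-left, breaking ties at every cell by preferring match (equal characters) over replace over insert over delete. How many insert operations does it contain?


Edit distance = 6. Backtracking from cell (5, 8) with preference match > replace > insert > delete,
then listing the resulting alignment 'bbede' -> 'eeddeaba' left to right:
  Step 1: replace b->e
  Step 2: replace b->e
  Step 3: replace e->d
  Step 4: keep 'd'
  Step 5: keep 'e'
  Step 6: insert 'a' [insertion #1]
  Step 7: insert 'b' [insertion #2]
  Step 8: insert 'a' [insertion #3]
Total insertions: 3

3


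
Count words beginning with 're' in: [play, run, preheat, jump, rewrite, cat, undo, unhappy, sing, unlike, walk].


Checking each word for prefix 're':
  'play' -> no (count: 0)
  'run' -> no (count: 0)
  'preheat' -> no (count: 0)
  'jump' -> no (count: 0)
  'rewrite' -> YES, starts with 're' (count: 1)
  'cat' -> no (count: 1)
  'undo' -> no (count: 1)
  'unhappy' -> no (count: 1)
  'sing' -> no (count: 1)
  'unlike' -> no (count: 1)
  'walk' -> no (count: 1)
Total with prefix 're': 1

1


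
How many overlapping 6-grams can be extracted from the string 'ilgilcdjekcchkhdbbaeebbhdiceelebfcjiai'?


String 'ilgilcdjekcchkhdbbaeebbhdiceelebfcjiai' has length L = 38.
Number of overlapping n-grams = L - n + 1
Substituting: 38 - 6 + 1 = 33

33


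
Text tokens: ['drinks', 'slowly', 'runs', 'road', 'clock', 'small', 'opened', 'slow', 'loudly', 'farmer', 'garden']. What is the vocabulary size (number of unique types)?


Listing all tokens and tracking unique types:
  Token 1: 'drinks' -> NEW (unique so far: 1)
  Token 2: 'slowly' -> NEW (unique so far: 2)
  Token 3: 'runs' -> NEW (unique so far: 3)
  Token 4: 'road' -> NEW (unique so far: 4)
  Token 5: 'clock' -> NEW (unique so far: 5)
  Token 6: 'small' -> NEW (unique so far: 6)
  Token 7: 'opened' -> NEW (unique so far: 7)
  Token 8: 'slow' -> NEW (unique so far: 8)
  Token 9: 'loudly' -> NEW (unique so far: 9)
  Token 10: 'farmer' -> NEW (unique so far: 10)
  Token 11: 'garden' -> NEW (unique so far: 11)
Unique types: ('clock', 'drinks', 'farmer', 'garden', 'loudly', 'opened', 'road', 'runs', 'slow', 'slowly', 'small')
Vocabulary size: 11

11


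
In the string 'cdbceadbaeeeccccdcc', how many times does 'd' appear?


Scanning 'cdbceadbaeeeccccdcc' for 'd':
  Position 1: 'd' -> MATCH (count: 1)
  Position 6: 'd' -> MATCH (count: 2)
  Position 16: 'd' -> MATCH (count: 3)
Total occurrences of 'd': 3

3


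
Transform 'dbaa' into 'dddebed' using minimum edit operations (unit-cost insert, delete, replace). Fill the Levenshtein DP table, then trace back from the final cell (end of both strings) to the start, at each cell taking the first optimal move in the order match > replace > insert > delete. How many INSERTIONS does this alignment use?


Edit distance = 5. Backtracking from cell (4, 7) with preference match > replace > insert > delete,
then listing the resulting alignment 'dbaa' -> 'dddebed' left to right:
  Step 1: insert 'd' [insertion #1]
  Step 2: insert 'd' [insertion #2]
  Step 3: keep 'd'
  Step 4: insert 'e' [insertion #3]
  Step 5: keep 'b'
  Step 6: replace a->e
  Step 7: replace a->d
Total insertions: 3

3


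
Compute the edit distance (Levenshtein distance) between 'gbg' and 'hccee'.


Building DP table for s1='gbg' (len 3) and s2='hccee' (len 5):
       h  c  c  e  e
    0  1  2  3  4  5
  g 1  1  2  3  4  5
  b 2  2  2  3  4  5
  g 3  3  3  3  4  5
Edit distance = dp[3][5] = 5

5


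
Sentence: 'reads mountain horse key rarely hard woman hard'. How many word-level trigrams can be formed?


Word trigrams from [8] words:
  Trigram 1: (reads mountain horse)
  Trigram 2: (mountain horse key)
  Trigram 3: (horse key rarely)
  Trigram 4: (key rarely hard)
  Trigram 5: (rarely hard woman)
  Trigram 6: (hard woman hard)
Total word trigrams: 8 - 2 = 6

6


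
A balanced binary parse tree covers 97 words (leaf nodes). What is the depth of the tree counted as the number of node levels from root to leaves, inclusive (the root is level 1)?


In a balanced binary tree with n leaves the deepest leaf is ceil(log2(n)) edges below the root,
so counting node levels inclusive of root and leaves gives ceil(log2(n)) + 1 levels.
log2(97) = 6.5999
ceil(6.5999) = 7
levels = 7 + 1 = 8

8


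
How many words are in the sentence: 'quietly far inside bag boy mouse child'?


Counting words by splitting on spaces:
  Word 1: 'quietly'
  Word 2: 'far'
  Word 3: 'inside'
  Word 4: 'bag'
  Word 5: 'boy'
  Word 6: 'mouse'
  Word 7: 'child'
Total words: 7

7


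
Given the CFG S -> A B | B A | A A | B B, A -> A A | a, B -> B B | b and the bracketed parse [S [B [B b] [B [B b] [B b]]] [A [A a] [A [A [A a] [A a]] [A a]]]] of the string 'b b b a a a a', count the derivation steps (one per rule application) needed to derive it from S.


Every bracketed nonterminal node [X ...] in the tree is produced by exactly one rule application.
Reading the tree off as a leftmost derivation:
  Step 1: S  =>  B A   (applied S -> B A)
  Step 2: B A  =>  B B A   (applied B -> B B)
  Step 3: B B A  =>  b B A   (applied B -> b)
  Step 4: b B A  =>  b B B A   (applied B -> B B)
  Step 5: b B B A  =>  b b B A   (applied B -> b)
  Step 6: b b B A  =>  b b b A   (applied B -> b)
  Step 7: b b b A  =>  b b b A A   (applied A -> A A)
  Step 8: b b b A A  =>  b b b a A   (applied A -> a)
  Step 9: b b b a A  =>  b b b a A A   (applied A -> A A)
  Step 10: b b b a A A  =>  b b b a A A A   (applied A -> A A)
  Step 11: b b b a A A A  =>  b b b a a A A   (applied A -> a)
  Step 12: b b b a a A A  =>  b b b a a a A   (applied A -> a)
  Step 13: b b b a a a A  =>  b b b a a a a   (applied A -> a)
Final yield: b b b a a a a
Total rewrite steps: 13

13
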